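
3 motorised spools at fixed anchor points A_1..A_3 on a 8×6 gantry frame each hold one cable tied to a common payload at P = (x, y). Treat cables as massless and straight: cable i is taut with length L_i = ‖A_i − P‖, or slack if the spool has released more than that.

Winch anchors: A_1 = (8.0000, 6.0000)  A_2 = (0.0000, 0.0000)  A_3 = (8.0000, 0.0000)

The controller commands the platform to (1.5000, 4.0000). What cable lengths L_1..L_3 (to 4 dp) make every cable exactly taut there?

(6.8007, 4.2720, 7.6322)

L_1 = √((8.0000−1.5000)² + (6.0000−4.0000)²) = 6.8007
L_2 = √((0.0000−1.5000)² + (0.0000−4.0000)²) = 4.2720
L_3 = √((8.0000−1.5000)² + (0.0000−4.0000)²) = 7.6322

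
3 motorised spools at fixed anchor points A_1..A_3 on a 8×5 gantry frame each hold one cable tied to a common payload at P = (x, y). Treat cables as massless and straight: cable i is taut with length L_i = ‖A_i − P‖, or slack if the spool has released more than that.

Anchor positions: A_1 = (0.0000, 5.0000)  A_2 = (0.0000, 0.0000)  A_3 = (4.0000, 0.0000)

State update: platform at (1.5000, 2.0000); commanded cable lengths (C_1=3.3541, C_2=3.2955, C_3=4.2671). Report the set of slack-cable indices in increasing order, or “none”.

i=1: geometric 3.3541 vs commanded 3.3541 ⇒ taut
i=2: geometric 2.5000 vs commanded 3.2955 ⇒ slack
i=3: geometric 3.2016 vs commanded 4.2671 ⇒ slack

2, 3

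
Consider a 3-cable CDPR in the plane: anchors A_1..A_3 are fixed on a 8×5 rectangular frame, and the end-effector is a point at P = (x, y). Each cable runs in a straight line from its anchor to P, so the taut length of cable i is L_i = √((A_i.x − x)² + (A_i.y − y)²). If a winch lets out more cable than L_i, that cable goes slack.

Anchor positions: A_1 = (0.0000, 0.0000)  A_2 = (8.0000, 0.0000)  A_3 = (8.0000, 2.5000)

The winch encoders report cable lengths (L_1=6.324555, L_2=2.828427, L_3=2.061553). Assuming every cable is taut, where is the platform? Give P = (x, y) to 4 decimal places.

(6.0000, 2.0000)

circle eqns → linear via eq_j − eq_1; set k_j = A_j·A_j − L_j²
k_1 = 0.0000+0.0000−40.0000 = -40.0000
-16.0000·x + 0.0000·y = k_1−k_2 = -96.0000
-16.0000·x − 5.0000·y = k_1−k_3 = -106.0000
solve first two rows → x=6.0000, y=2.0000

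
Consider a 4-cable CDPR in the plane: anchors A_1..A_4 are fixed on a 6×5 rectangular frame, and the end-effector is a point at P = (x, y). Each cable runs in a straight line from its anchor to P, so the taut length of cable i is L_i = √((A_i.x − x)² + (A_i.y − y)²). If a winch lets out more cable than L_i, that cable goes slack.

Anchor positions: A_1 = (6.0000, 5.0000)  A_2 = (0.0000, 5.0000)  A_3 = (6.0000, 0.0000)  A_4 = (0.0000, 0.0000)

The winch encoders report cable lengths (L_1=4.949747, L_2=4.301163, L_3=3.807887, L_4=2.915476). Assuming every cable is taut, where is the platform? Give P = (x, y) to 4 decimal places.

each cable: (A_i−P)·(A_i−P) = L_i²; let k_i = ‖A_i‖²−L_i²
k_1 = 36.0000+25.0000−24.5000 = 36.5000
row 1: 12.0000x + 0.0000y = 30.0000  (k_2=6.5000)
row 2: 0.0000x + 10.0000y = 15.0000  (k_3=21.5000)
row 3: 12.0000x + 10.0000y = 45.0000  (k_4=-8.5000)
Cramer on rows 1–2 → x = 2.5000, y = 1.5000
check cable 4: ‖A_4−P‖² = 8.5000 ≈ L_4² = 8.5000 ✓

(2.5000, 1.5000)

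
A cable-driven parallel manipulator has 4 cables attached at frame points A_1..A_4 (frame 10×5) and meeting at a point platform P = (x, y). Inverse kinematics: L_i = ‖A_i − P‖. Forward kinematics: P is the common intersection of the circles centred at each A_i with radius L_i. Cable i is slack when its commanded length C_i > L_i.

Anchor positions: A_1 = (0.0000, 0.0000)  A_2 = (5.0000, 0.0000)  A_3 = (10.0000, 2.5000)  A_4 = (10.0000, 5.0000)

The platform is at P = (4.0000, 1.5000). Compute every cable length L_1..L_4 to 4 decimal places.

L_1 = √((0.0000−4.0000)² + (0.0000−1.5000)²) = 4.2720
L_2 = √((5.0000−4.0000)² + (0.0000−1.5000)²) = 1.8028
L_3 = √((10.0000−4.0000)² + (2.5000−1.5000)²) = 6.0828
L_4 = √((10.0000−4.0000)² + (5.0000−1.5000)²) = 6.9462

(4.2720, 1.8028, 6.0828, 6.9462)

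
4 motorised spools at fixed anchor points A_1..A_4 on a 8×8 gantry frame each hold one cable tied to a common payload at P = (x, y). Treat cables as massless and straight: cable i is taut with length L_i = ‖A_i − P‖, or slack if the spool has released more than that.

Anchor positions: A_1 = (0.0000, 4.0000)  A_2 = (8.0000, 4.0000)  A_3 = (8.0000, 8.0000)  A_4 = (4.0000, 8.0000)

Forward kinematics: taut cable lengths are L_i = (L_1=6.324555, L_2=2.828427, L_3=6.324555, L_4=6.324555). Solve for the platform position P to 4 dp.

each cable: (A_i−P)·(A_i−P) = L_i²; let k_i = ‖A_i‖²−L_i²
k_1 = 0.0000+16.0000−40.0000 = -24.0000
row 1: -16.0000x + 0.0000y = -96.0000  (k_2=72.0000)
row 2: -16.0000x − 8.0000y = -112.0000  (k_3=88.0000)
row 3: -8.0000x − 8.0000y = -64.0000  (k_4=40.0000)
Cramer on rows 1–2 → x = 6.0000, y = 2.0000
check cable 4: ‖A_4−P‖² = 40.0000 ≈ L_4² = 40.0000 ✓

(6.0000, 2.0000)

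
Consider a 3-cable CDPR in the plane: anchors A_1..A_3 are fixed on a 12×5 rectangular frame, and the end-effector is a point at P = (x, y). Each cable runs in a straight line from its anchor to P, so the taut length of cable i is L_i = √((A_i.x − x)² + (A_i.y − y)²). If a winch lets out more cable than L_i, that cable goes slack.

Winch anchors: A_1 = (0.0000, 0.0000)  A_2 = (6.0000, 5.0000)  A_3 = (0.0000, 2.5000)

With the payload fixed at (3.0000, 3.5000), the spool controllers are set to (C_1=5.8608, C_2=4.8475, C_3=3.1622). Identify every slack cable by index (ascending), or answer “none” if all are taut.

1, 2

cable 1: √((-3.0000)²+(-3.5000)²)=4.6098, C_1=5.8608: slack
cable 2: √((3.0000)²+(1.5000)²)=3.3541, C_2=4.8475: slack
cable 3: √((-3.0000)²+(-1.0000)²)=3.1623, C_3=3.1622: taut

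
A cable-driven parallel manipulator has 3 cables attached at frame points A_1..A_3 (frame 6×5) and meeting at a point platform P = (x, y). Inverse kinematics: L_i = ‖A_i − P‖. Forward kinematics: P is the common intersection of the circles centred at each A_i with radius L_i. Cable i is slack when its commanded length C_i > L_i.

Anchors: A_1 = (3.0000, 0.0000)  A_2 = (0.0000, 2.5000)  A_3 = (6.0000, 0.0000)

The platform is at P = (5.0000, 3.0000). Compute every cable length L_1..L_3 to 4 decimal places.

L_1 = √((3.0000−5.0000)² + (0.0000−3.0000)²) = 3.6056
L_2 = √((0.0000−5.0000)² + (2.5000−3.0000)²) = 5.0249
L_3 = √((6.0000−5.0000)² + (0.0000−3.0000)²) = 3.1623

(3.6056, 5.0249, 3.1623)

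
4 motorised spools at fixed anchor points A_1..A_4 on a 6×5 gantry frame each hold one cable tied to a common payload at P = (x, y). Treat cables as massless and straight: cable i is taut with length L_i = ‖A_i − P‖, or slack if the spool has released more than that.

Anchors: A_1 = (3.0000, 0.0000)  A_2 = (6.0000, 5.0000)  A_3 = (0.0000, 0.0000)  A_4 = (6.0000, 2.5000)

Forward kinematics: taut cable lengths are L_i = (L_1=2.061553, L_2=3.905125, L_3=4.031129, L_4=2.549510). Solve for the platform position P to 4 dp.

each cable: (A_i−P)·(A_i−P) = L_i²; let q_i = ‖A_i‖²−L_i²
q_1 = 9.0000+0.0000−4.2500 = 4.7500
row 1: -6.0000x − 10.0000y = -41.0000  (q_2=45.7500)
row 2: 6.0000x + 0.0000y = 21.0000  (q_3=-16.2500)
row 3: -6.0000x − 5.0000y = -31.0000  (q_4=35.7500)
Cramer on rows 1–2 → x = 3.5000, y = 2.0000
check cable 4: ‖A_4−P‖² = 6.5000 ≈ L_4² = 6.5000 ✓

(3.5000, 2.0000)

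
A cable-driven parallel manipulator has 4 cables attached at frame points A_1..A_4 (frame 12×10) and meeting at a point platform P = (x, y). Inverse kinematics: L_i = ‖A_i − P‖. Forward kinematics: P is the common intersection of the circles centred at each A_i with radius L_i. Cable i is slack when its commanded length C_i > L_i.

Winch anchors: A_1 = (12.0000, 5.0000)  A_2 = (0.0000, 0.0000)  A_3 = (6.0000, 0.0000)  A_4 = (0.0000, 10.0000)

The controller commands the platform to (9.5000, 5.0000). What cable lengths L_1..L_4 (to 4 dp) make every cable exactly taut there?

(2.5000, 10.7355, 6.1033, 10.7355)

L_1: Δ = A_1−P = (2.5000, 0.0000) → ‖Δ‖ = √6.2500 = 2.5000
L_2: Δ = A_2−P = (-9.5000, -5.0000) → ‖Δ‖ = √115.2500 = 10.7355
L_3: Δ = A_3−P = (-3.5000, -5.0000) → ‖Δ‖ = √37.2500 = 6.1033
L_4: Δ = A_4−P = (-9.5000, 5.0000) → ‖Δ‖ = √115.2500 = 10.7355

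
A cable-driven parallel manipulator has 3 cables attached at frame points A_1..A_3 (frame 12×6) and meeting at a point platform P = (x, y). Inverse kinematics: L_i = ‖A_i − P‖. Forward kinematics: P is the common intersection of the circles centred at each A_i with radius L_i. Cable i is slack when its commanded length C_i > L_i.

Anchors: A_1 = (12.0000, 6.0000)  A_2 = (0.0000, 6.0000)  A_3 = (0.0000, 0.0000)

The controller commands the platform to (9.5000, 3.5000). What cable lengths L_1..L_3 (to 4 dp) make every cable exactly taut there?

(3.5355, 9.8234, 10.1242)

cable 1: Δx=2.5000, Δy=2.5000; L_1 = √(Δx²+Δy²) = 3.5355
cable 2: Δx=-9.5000, Δy=2.5000; L_2 = √(Δx²+Δy²) = 9.8234
cable 3: Δx=-9.5000, Δy=-3.5000; L_3 = √(Δx²+Δy²) = 10.1242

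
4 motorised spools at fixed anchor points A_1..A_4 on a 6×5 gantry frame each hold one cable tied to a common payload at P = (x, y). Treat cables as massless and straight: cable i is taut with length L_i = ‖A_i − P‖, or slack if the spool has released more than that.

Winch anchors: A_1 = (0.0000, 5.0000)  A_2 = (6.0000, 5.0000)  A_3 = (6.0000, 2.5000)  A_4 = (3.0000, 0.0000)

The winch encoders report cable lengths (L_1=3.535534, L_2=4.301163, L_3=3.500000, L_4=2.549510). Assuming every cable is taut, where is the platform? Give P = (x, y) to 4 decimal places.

each cable: (A_i−P)·(A_i−P) = L_i²; let c_i = ‖A_i‖²−L_i²
c_1 = 0.0000+25.0000−12.5000 = 12.5000
row 1: -12.0000x + 0.0000y = -30.0000  (c_2=42.5000)
row 2: -12.0000x + 5.0000y = -17.5000  (c_3=30.0000)
row 3: -6.0000x + 10.0000y = 10.0000  (c_4=2.5000)
Cramer on rows 1–2 → x = 2.5000, y = 2.5000
check cable 4: ‖A_4−P‖² = 6.5000 ≈ L_4² = 6.5000 ✓

(2.5000, 2.5000)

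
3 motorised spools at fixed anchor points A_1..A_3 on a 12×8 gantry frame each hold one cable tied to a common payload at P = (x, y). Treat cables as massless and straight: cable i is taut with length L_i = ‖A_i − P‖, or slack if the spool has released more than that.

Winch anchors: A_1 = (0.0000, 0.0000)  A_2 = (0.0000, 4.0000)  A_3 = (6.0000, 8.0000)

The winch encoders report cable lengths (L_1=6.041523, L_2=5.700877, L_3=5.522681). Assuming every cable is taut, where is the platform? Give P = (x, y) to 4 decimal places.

circle eqns → linear via eq_j − eq_1; set k_j = A_j·A_j − L_j²
k_1 = 0.0000+0.0000−36.5000 = -36.5000
0.0000·x − 8.0000·y = k_1−k_2 = -20.0000
-12.0000·x − 16.0000·y = k_1−k_3 = -106.0000
solve first two rows → x=5.5000, y=2.5000

(5.5000, 2.5000)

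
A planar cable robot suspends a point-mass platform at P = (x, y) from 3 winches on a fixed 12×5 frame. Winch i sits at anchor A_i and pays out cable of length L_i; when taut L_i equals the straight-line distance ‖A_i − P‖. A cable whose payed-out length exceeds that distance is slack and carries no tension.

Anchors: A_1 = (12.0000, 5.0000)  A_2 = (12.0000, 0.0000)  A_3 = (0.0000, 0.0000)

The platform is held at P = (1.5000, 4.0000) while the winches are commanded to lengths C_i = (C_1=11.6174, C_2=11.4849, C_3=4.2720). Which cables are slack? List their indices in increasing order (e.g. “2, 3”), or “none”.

1, 2

i=1: geometric 10.5475 vs commanded 11.6174 ⇒ slack
i=2: geometric 11.2361 vs commanded 11.4849 ⇒ slack
i=3: geometric 4.2720 vs commanded 4.2720 ⇒ taut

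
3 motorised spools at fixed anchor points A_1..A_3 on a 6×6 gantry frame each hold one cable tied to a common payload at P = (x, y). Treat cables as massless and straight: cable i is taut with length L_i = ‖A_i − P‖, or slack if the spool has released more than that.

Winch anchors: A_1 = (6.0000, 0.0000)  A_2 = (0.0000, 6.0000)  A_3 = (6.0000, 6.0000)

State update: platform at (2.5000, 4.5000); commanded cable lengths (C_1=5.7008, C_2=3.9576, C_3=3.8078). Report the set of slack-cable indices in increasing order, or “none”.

cable 1: L_1 = ‖A_1−P‖ = 5.7009;  C_1 = 5.7008 → taut
cable 2: L_2 = ‖A_2−P‖ = 2.9155;  C_2 = 3.9576 → slack
cable 3: L_3 = ‖A_3−P‖ = 3.8079;  C_3 = 3.8078 → taut

2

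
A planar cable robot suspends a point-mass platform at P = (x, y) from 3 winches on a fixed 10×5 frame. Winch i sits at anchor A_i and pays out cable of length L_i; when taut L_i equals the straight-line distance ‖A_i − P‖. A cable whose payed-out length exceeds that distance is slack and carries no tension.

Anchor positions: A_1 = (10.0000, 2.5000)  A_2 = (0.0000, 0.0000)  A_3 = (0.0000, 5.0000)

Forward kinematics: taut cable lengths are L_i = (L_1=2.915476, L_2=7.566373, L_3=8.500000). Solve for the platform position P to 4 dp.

(7.5000, 1.0000)

each cable: (A_i−P)·(A_i−P) = L_i²; let k_i = ‖A_i‖²−L_i²
k_1 = 100.0000+6.2500−8.5000 = 97.7500
row 1: 20.0000x + 5.0000y = 155.0000  (k_2=-57.2500)
row 2: 20.0000x − 5.0000y = 145.0000  (k_3=-47.2500)
Cramer on rows 1–2 → x = 7.5000, y = 1.0000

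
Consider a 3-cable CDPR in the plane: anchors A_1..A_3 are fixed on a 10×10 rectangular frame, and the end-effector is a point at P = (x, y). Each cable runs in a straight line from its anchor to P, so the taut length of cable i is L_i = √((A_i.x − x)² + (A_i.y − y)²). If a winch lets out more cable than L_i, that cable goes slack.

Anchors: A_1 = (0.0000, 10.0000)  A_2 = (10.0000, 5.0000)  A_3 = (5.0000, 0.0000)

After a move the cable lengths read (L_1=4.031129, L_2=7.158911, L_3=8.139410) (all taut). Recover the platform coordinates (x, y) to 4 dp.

each cable: (A_i−P)·(A_i−P) = L_i²; let c_i = ‖A_i‖²−L_i²
c_1 = 0.0000+100.0000−16.2500 = 83.7500
row 1: -20.0000x + 10.0000y = 10.0000  (c_2=73.7500)
row 2: -10.0000x + 20.0000y = 125.0000  (c_3=-41.2500)
Cramer on rows 1–2 → x = 3.5000, y = 8.0000

(3.5000, 8.0000)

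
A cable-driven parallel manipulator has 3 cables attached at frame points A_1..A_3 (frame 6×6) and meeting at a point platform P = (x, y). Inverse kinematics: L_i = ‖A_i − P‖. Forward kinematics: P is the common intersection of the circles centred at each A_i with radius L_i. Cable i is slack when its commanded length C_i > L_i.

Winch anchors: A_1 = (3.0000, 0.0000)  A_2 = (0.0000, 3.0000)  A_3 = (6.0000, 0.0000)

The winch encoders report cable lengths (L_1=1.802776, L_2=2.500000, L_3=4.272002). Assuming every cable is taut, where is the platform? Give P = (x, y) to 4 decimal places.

circle eqns → linear via eq_j − eq_1; set q_j = A_j·A_j − L_j²
q_1 = 9.0000+0.0000−3.2500 = 5.7500
6.0000·x − 6.0000·y = q_1−q_2 = 3.0000
-6.0000·x + 0.0000·y = q_1−q_3 = -12.0000
solve first two rows → x=2.0000, y=1.5000

(2.0000, 1.5000)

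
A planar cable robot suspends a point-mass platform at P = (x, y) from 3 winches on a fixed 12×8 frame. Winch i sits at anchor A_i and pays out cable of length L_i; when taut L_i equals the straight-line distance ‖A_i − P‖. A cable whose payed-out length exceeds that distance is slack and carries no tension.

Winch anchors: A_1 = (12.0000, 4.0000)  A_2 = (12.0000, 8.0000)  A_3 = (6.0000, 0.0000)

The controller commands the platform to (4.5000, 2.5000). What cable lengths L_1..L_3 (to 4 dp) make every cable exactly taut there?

(7.6485, 9.3005, 2.9155)

L_1 = √((12.0000−4.5000)² + (4.0000−2.5000)²) = 7.6485
L_2 = √((12.0000−4.5000)² + (8.0000−2.5000)²) = 9.3005
L_3 = √((6.0000−4.5000)² + (0.0000−2.5000)²) = 2.9155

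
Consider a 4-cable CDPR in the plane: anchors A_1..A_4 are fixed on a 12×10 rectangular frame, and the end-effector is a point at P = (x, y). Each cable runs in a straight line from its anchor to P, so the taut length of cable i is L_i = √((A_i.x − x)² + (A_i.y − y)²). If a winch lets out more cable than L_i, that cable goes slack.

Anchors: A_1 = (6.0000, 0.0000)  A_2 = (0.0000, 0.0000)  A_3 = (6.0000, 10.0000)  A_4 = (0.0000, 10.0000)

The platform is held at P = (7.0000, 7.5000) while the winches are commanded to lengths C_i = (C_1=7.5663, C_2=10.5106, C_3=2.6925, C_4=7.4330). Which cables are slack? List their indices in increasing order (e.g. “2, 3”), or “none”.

i=1: geometric 7.5664 vs commanded 7.5663 ⇒ taut
i=2: geometric 10.2591 vs commanded 10.5106 ⇒ slack
i=3: geometric 2.6926 vs commanded 2.6925 ⇒ taut
i=4: geometric 7.4330 vs commanded 7.4330 ⇒ taut

2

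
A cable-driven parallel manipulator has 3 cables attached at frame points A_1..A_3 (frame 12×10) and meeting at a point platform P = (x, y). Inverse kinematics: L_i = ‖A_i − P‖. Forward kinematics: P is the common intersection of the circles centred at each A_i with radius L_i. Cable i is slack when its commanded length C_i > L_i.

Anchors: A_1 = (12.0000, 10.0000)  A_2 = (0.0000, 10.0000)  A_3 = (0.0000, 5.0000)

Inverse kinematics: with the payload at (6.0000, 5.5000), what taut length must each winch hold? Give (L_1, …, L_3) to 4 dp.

(7.5000, 7.5000, 6.0208)

L_1: Δ = A_1−P = (6.0000, 4.5000) → ‖Δ‖ = √56.2500 = 7.5000
L_2: Δ = A_2−P = (-6.0000, 4.5000) → ‖Δ‖ = √56.2500 = 7.5000
L_3: Δ = A_3−P = (-6.0000, -0.5000) → ‖Δ‖ = √36.2500 = 6.0208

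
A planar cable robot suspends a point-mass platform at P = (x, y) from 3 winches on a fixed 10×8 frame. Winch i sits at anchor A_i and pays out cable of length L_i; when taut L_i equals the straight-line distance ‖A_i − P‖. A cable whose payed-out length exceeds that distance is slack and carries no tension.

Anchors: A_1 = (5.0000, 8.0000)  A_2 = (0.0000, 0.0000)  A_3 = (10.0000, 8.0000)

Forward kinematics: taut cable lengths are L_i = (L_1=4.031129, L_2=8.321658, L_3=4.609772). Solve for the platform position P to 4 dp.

(7.0000, 4.5000)

each cable: (A_i−P)·(A_i−P) = L_i²; let q_i = ‖A_i‖²−L_i²
q_1 = 25.0000+64.0000−16.2500 = 72.7500
row 1: 10.0000x + 16.0000y = 142.0000  (q_2=-69.2500)
row 2: -10.0000x + 0.0000y = -70.0000  (q_3=142.7500)
Cramer on rows 1–2 → x = 7.0000, y = 4.5000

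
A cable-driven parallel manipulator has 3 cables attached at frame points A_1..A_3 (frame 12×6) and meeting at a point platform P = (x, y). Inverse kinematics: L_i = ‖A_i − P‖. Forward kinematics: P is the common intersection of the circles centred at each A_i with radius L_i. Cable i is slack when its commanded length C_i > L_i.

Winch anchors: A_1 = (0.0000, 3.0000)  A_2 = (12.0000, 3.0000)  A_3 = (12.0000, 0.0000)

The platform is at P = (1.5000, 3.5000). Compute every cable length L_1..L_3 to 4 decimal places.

(1.5811, 10.5119, 11.0680)

L_1 = √((0.0000−1.5000)² + (3.0000−3.5000)²) = 1.5811
L_2 = √((12.0000−1.5000)² + (3.0000−3.5000)²) = 10.5119
L_3 = √((12.0000−1.5000)² + (0.0000−3.5000)²) = 11.0680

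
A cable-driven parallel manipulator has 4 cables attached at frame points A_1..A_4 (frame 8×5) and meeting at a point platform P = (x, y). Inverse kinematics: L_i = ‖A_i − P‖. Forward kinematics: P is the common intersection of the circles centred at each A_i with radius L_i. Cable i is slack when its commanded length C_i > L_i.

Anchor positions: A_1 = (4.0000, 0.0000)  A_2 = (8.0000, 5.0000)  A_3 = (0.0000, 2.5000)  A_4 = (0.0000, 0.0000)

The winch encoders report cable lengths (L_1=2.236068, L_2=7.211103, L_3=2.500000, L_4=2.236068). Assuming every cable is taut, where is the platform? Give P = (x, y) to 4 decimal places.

expand ‖A_i−P‖²=L_i² and subtract eq 1 (q_i ≔ ‖A_i‖²−L_i²)
q_1 = 16.0000+0.0000−5.0000 = 11.0000
eq1−eq2 → [-8.0000  -10.0000]·P = -26.0000
eq1−eq3 → [8.0000  -5.0000]·P = 11.0000
eq1−eq4 → [8.0000  0.0000]·P = 16.0000
2×2 solve → P = (2.0000, 1.0000)
check cable 4: ‖A_4−P‖² = 5.0000 ≈ L_4² = 5.0000 ✓

(2.0000, 1.0000)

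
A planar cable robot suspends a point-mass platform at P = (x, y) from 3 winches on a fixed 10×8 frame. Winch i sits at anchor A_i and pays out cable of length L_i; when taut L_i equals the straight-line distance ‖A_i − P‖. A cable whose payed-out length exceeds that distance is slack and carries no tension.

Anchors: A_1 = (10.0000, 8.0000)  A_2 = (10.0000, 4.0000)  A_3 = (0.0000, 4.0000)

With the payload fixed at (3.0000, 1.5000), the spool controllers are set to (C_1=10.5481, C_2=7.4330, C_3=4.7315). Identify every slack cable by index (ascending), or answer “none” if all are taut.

i=1: geometric 9.5525 vs commanded 10.5481 ⇒ slack
i=2: geometric 7.4330 vs commanded 7.4330 ⇒ taut
i=3: geometric 3.9051 vs commanded 4.7315 ⇒ slack

1, 3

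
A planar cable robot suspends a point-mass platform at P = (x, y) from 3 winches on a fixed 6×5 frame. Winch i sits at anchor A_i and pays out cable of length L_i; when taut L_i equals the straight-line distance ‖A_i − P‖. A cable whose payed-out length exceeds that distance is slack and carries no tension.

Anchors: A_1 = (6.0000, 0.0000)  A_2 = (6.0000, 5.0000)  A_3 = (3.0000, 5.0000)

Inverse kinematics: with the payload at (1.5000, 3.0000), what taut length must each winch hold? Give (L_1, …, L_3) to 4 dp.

(5.4083, 4.9244, 2.5000)

L_1 = √((6.0000−1.5000)² + (0.0000−3.0000)²) = 5.4083
L_2 = √((6.0000−1.5000)² + (5.0000−3.0000)²) = 4.9244
L_3 = √((3.0000−1.5000)² + (5.0000−3.0000)²) = 2.5000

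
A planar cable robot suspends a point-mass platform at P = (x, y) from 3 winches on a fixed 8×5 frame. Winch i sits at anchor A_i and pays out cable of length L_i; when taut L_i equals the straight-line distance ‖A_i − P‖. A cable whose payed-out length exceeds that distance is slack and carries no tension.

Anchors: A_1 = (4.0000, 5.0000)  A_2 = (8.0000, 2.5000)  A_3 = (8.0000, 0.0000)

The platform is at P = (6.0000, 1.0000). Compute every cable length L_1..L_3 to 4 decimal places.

L_1: Δ = A_1−P = (-2.0000, 4.0000) → ‖Δ‖ = √20.0000 = 4.4721
L_2: Δ = A_2−P = (2.0000, 1.5000) → ‖Δ‖ = √6.2500 = 2.5000
L_3: Δ = A_3−P = (2.0000, -1.0000) → ‖Δ‖ = √5.0000 = 2.2361

(4.4721, 2.5000, 2.2361)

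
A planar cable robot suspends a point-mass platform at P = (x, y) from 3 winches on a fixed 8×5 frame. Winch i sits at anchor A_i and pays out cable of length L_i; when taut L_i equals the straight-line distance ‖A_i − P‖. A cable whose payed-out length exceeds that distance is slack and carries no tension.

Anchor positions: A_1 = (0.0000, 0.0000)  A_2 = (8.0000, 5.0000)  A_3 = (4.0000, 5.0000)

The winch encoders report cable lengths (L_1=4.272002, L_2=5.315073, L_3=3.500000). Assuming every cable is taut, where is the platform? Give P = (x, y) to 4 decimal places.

circle eqns → linear via eq_j − eq_1; set k_j = A_j·A_j − L_j²
k_1 = 0.0000+0.0000−18.2500 = -18.2500
-16.0000·x − 10.0000·y = k_1−k_2 = -79.0000
-8.0000·x − 10.0000·y = k_1−k_3 = -47.0000
solve first two rows → x=4.0000, y=1.5000

(4.0000, 1.5000)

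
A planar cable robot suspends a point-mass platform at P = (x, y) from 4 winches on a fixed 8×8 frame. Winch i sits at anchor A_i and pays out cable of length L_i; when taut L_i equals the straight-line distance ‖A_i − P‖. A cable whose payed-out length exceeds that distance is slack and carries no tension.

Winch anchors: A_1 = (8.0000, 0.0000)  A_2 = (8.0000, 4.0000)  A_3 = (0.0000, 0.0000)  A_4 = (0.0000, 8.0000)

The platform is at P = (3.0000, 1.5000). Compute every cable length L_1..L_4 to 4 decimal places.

L_1: Δ = A_1−P = (5.0000, -1.5000) → ‖Δ‖ = √27.2500 = 5.2202
L_2: Δ = A_2−P = (5.0000, 2.5000) → ‖Δ‖ = √31.2500 = 5.5902
L_3: Δ = A_3−P = (-3.0000, -1.5000) → ‖Δ‖ = √11.2500 = 3.3541
L_4: Δ = A_4−P = (-3.0000, 6.5000) → ‖Δ‖ = √51.2500 = 7.1589

(5.2202, 5.5902, 3.3541, 7.1589)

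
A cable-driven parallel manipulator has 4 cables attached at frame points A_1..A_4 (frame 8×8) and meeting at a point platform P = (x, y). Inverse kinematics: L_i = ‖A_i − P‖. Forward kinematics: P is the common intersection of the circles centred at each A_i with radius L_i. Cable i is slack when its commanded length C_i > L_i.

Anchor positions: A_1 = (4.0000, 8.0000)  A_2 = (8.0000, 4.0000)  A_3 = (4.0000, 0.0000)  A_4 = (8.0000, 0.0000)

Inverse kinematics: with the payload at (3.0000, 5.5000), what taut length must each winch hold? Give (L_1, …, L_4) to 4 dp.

L_1 = √((4.0000−3.0000)² + (8.0000−5.5000)²) = 2.6926
L_2 = √((8.0000−3.0000)² + (4.0000−5.5000)²) = 5.2202
L_3 = √((4.0000−3.0000)² + (0.0000−5.5000)²) = 5.5902
L_4 = √((8.0000−3.0000)² + (0.0000−5.5000)²) = 7.4330

(2.6926, 5.2202, 5.5902, 7.4330)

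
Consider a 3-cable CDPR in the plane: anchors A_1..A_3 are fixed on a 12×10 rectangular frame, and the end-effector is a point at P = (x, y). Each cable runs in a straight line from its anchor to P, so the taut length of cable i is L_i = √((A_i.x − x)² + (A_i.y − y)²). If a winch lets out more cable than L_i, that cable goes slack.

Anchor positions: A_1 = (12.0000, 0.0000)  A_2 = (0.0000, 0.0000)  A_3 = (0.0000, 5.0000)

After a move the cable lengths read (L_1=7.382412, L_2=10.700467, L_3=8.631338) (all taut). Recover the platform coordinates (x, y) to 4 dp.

(8.5000, 6.5000)

expand ‖A_i−P‖²=L_i² and subtract eq 1 (k_i ≔ ‖A_i‖²−L_i²)
k_1 = 144.0000+0.0000−54.5000 = 89.5000
eq1−eq2 → [24.0000  0.0000]·P = 204.0000
eq1−eq3 → [24.0000  -10.0000]·P = 139.0000
2×2 solve → P = (8.5000, 6.5000)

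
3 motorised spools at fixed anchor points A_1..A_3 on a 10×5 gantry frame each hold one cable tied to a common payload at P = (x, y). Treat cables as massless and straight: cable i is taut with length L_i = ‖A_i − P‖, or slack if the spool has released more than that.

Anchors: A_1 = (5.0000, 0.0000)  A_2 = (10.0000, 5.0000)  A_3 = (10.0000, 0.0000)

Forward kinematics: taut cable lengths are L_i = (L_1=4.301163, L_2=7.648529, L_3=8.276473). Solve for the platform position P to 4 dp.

(2.5000, 3.5000)

expand ‖A_i−P‖²=L_i² and subtract eq 1 (q_i ≔ ‖A_i‖²−L_i²)
q_1 = 25.0000+0.0000−18.5000 = 6.5000
eq1−eq2 → [-10.0000  -10.0000]·P = -60.0000
eq1−eq3 → [-10.0000  0.0000]·P = -25.0000
2×2 solve → P = (2.5000, 3.5000)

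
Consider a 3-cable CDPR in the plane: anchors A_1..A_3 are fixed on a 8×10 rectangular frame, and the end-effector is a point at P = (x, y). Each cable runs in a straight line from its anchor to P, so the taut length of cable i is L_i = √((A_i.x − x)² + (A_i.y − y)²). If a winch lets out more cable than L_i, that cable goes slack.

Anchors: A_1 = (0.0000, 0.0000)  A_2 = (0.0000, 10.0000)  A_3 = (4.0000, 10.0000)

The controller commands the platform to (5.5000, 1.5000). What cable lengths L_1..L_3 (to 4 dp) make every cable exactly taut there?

(5.7009, 10.1242, 8.6313)

L_1: Δ = A_1−P = (-5.5000, -1.5000) → ‖Δ‖ = √32.5000 = 5.7009
L_2: Δ = A_2−P = (-5.5000, 8.5000) → ‖Δ‖ = √102.5000 = 10.1242
L_3: Δ = A_3−P = (-1.5000, 8.5000) → ‖Δ‖ = √74.5000 = 8.6313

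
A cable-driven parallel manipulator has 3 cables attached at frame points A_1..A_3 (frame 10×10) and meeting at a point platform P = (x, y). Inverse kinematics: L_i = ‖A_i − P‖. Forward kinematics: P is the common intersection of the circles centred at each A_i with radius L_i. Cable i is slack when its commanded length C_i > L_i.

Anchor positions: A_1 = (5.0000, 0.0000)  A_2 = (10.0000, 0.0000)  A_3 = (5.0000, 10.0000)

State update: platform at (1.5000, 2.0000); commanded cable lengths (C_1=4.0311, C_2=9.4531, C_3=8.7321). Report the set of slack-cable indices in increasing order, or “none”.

2

cable 1: √((3.5000)²+(-2.0000)²)=4.0311, C_1=4.0311: taut
cable 2: √((8.5000)²+(-2.0000)²)=8.7321, C_2=9.4531: slack
cable 3: √((3.5000)²+(8.0000)²)=8.7321, C_3=8.7321: taut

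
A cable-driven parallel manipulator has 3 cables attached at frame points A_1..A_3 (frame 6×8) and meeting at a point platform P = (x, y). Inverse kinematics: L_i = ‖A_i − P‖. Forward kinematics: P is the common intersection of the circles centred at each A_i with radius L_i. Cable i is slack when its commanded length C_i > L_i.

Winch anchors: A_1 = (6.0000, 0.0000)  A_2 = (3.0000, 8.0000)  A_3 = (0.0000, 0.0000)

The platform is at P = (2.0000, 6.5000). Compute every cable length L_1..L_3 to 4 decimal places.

(7.6322, 1.8028, 6.8007)

cable 1: Δx=4.0000, Δy=-6.5000; L_1 = √(Δx²+Δy²) = 7.6322
cable 2: Δx=1.0000, Δy=1.5000; L_2 = √(Δx²+Δy²) = 1.8028
cable 3: Δx=-2.0000, Δy=-6.5000; L_3 = √(Δx²+Δy²) = 6.8007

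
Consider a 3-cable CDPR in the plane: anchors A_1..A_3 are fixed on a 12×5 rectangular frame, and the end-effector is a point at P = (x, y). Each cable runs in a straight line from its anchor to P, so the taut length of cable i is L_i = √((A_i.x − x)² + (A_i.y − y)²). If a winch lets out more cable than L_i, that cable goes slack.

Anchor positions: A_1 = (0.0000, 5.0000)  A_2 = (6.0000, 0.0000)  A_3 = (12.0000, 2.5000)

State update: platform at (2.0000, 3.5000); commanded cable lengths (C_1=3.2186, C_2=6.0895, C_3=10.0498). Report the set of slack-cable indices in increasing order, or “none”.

cable 1: √((-2.0000)²+(1.5000)²)=2.5000, C_1=3.2186: slack
cable 2: √((4.0000)²+(-3.5000)²)=5.3151, C_2=6.0895: slack
cable 3: √((10.0000)²+(-1.0000)²)=10.0499, C_3=10.0498: taut

1, 2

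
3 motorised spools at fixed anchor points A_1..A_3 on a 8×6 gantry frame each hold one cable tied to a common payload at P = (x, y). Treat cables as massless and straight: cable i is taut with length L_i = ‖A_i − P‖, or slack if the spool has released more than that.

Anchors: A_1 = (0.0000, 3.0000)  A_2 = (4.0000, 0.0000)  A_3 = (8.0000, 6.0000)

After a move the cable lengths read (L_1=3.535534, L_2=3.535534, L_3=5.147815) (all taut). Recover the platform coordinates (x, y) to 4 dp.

expand ‖A_i−P‖²=L_i² and subtract eq 1 (q_i ≔ ‖A_i‖²−L_i²)
q_1 = 0.0000+9.0000−12.5000 = -3.5000
eq1−eq2 → [-8.0000  6.0000]·P = -7.0000
eq1−eq3 → [-16.0000  -6.0000]·P = -77.0000
2×2 solve → P = (3.5000, 3.5000)

(3.5000, 3.5000)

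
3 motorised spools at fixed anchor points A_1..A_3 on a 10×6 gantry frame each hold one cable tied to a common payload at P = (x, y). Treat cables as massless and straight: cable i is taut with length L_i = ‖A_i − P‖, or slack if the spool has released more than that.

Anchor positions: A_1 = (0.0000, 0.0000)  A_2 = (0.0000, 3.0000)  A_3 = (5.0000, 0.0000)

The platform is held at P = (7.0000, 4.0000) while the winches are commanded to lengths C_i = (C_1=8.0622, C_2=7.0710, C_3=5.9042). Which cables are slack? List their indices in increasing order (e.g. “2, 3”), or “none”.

3

i=1: geometric 8.0623 vs commanded 8.0622 ⇒ taut
i=2: geometric 7.0711 vs commanded 7.0710 ⇒ taut
i=3: geometric 4.4721 vs commanded 5.9042 ⇒ slack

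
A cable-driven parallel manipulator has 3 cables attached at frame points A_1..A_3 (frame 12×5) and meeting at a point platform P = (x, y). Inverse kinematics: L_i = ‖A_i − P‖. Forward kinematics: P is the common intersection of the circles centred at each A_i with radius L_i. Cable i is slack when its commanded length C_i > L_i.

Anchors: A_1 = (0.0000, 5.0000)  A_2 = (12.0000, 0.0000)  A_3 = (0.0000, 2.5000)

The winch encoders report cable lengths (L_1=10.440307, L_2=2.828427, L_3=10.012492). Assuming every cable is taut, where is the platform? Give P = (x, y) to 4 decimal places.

(10.0000, 2.0000)

expand ‖A_i−P‖²=L_i² and subtract eq 1 (q_i ≔ ‖A_i‖²−L_i²)
q_1 = 0.0000+25.0000−109.0000 = -84.0000
eq1−eq2 → [-24.0000  10.0000]·P = -220.0000
eq1−eq3 → [0.0000  5.0000]·P = 10.0000
2×2 solve → P = (10.0000, 2.0000)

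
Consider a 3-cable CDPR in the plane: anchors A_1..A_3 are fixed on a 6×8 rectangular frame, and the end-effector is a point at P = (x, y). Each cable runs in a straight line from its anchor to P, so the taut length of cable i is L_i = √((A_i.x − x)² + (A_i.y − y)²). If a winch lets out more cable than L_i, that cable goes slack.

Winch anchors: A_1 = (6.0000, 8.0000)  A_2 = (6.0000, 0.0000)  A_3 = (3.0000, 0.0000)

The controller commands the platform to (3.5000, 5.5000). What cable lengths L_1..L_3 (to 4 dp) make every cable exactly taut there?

cable 1: Δx=2.5000, Δy=2.5000; L_1 = √(Δx²+Δy²) = 3.5355
cable 2: Δx=2.5000, Δy=-5.5000; L_2 = √(Δx²+Δy²) = 6.0415
cable 3: Δx=-0.5000, Δy=-5.5000; L_3 = √(Δx²+Δy²) = 5.5227

(3.5355, 6.0415, 5.5227)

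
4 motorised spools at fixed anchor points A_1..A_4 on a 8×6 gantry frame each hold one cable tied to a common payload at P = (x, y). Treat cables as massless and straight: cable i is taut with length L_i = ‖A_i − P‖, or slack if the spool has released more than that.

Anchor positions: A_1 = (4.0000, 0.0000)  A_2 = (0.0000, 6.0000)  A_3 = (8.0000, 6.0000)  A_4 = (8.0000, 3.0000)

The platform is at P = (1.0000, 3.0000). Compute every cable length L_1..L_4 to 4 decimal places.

L_1 = √((4.0000−1.0000)² + (0.0000−3.0000)²) = 4.2426
L_2 = √((0.0000−1.0000)² + (6.0000−3.0000)²) = 3.1623
L_3 = √((8.0000−1.0000)² + (6.0000−3.0000)²) = 7.6158
L_4 = √((8.0000−1.0000)² + (3.0000−3.0000)²) = 7.0000

(4.2426, 3.1623, 7.6158, 7.0000)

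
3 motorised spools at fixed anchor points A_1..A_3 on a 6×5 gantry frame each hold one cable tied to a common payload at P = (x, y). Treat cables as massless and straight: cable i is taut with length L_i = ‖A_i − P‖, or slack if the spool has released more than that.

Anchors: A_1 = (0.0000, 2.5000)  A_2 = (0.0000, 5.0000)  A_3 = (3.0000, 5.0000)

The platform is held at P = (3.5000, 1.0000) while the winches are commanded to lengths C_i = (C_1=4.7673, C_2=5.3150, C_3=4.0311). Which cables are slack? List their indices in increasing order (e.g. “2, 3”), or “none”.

cable 1: √((-3.5000)²+(1.5000)²)=3.8079, C_1=4.7673: slack
cable 2: √((-3.5000)²+(4.0000)²)=5.3151, C_2=5.3150: taut
cable 3: √((-0.5000)²+(4.0000)²)=4.0311, C_3=4.0311: taut

1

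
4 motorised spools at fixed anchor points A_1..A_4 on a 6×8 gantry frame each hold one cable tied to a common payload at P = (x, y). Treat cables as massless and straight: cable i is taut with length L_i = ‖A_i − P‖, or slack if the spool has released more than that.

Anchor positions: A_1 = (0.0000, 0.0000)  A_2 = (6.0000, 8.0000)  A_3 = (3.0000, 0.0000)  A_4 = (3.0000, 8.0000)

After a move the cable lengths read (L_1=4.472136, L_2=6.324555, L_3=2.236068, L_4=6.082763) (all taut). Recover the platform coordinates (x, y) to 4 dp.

circle eqns → linear via eq_j − eq_1; set k_j = A_j·A_j − L_j²
k_1 = 0.0000+0.0000−20.0000 = -20.0000
-12.0000·x − 16.0000·y = k_1−k_2 = -80.0000
-6.0000·x + 0.0000·y = k_1−k_3 = -24.0000
-6.0000·x − 16.0000·y = k_1−k_4 = -56.0000
solve first two rows → x=4.0000, y=2.0000
check cable 4: ‖A_4−P‖² = 37.0000 ≈ L_4² = 37.0000 ✓

(4.0000, 2.0000)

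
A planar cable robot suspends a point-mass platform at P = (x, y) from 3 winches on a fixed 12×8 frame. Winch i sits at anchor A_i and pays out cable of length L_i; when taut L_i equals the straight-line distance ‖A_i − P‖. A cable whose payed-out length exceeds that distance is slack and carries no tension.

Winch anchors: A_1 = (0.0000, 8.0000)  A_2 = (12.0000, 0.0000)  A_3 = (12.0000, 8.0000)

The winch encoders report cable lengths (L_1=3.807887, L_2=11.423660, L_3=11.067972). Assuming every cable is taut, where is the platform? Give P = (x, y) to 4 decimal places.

(1.5000, 4.5000)

expand ‖A_i−P‖²=L_i² and subtract eq 1 (k_i ≔ ‖A_i‖²−L_i²)
k_1 = 0.0000+64.0000−14.5000 = 49.5000
eq1−eq2 → [-24.0000  16.0000]·P = 36.0000
eq1−eq3 → [-24.0000  0.0000]·P = -36.0000
2×2 solve → P = (1.5000, 4.5000)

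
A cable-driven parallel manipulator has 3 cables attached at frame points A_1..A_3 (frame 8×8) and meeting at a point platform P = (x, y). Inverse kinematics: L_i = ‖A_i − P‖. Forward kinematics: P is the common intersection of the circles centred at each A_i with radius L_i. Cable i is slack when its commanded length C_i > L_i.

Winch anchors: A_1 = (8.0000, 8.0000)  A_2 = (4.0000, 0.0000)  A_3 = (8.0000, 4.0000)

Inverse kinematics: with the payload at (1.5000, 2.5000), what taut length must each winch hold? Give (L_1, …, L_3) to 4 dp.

(8.5147, 3.5355, 6.6708)

cable 1: Δx=6.5000, Δy=5.5000; L_1 = √(Δx²+Δy²) = 8.5147
cable 2: Δx=2.5000, Δy=-2.5000; L_2 = √(Δx²+Δy²) = 3.5355
cable 3: Δx=6.5000, Δy=1.5000; L_3 = √(Δx²+Δy²) = 6.6708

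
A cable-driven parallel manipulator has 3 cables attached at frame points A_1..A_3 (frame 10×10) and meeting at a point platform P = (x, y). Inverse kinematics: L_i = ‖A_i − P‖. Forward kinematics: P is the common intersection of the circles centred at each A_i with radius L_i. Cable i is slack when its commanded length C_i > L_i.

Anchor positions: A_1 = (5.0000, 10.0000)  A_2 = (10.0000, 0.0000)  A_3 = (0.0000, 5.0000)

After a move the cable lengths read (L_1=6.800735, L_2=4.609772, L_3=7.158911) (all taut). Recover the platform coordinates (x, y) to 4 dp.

(7.0000, 3.5000)

each cable: (A_i−P)·(A_i−P) = L_i²; let k_i = ‖A_i‖²−L_i²
k_1 = 25.0000+100.0000−46.2500 = 78.7500
row 1: -10.0000x + 20.0000y = 0.0000  (k_2=78.7500)
row 2: 10.0000x + 10.0000y = 105.0000  (k_3=-26.2500)
Cramer on rows 1–2 → x = 7.0000, y = 3.5000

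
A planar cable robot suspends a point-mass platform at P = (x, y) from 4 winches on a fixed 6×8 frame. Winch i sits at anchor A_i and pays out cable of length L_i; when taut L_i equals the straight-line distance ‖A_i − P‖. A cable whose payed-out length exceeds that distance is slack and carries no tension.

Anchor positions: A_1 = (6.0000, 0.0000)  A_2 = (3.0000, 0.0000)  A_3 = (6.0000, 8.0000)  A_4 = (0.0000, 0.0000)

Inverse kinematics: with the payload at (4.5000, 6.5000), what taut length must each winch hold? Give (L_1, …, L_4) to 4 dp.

cable 1: Δx=1.5000, Δy=-6.5000; L_1 = √(Δx²+Δy²) = 6.6708
cable 2: Δx=-1.5000, Δy=-6.5000; L_2 = √(Δx²+Δy²) = 6.6708
cable 3: Δx=1.5000, Δy=1.5000; L_3 = √(Δx²+Δy²) = 2.1213
cable 4: Δx=-4.5000, Δy=-6.5000; L_4 = √(Δx²+Δy²) = 7.9057

(6.6708, 6.6708, 2.1213, 7.9057)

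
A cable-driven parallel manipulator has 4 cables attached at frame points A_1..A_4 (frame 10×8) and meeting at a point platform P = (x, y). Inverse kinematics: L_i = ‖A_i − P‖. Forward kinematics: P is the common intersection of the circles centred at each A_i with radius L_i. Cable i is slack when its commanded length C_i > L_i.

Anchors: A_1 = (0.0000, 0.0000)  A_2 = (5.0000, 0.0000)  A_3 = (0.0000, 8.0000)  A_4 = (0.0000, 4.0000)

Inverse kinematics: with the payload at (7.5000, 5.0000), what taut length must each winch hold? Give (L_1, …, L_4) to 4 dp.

(9.0139, 5.5902, 8.0777, 7.5664)

L_1 = √((0.0000−7.5000)² + (0.0000−5.0000)²) = 9.0139
L_2 = √((5.0000−7.5000)² + (0.0000−5.0000)²) = 5.5902
L_3 = √((0.0000−7.5000)² + (8.0000−5.0000)²) = 8.0777
L_4 = √((0.0000−7.5000)² + (4.0000−5.0000)²) = 7.5664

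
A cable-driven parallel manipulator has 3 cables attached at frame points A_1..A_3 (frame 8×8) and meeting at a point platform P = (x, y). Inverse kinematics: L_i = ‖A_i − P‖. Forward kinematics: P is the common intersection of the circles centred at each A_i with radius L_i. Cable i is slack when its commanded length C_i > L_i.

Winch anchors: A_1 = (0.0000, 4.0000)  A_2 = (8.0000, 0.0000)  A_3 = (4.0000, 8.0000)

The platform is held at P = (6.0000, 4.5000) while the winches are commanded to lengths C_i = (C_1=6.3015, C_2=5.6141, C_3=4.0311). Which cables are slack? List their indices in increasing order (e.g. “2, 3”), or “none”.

1, 2

cable 1: √((-6.0000)²+(-0.5000)²)=6.0208, C_1=6.3015: slack
cable 2: √((2.0000)²+(-4.5000)²)=4.9244, C_2=5.6141: slack
cable 3: √((-2.0000)²+(3.5000)²)=4.0311, C_3=4.0311: taut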